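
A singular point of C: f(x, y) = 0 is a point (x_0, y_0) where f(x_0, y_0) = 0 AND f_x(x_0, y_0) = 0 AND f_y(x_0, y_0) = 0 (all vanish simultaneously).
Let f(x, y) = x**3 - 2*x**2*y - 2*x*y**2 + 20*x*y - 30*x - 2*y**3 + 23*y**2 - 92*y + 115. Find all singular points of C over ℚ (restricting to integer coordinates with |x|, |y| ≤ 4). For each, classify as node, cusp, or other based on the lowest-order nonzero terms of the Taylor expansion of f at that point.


Singular points: {(2, 3)}; classification: cusp.

Compute partial derivatives:
  f_x = 3*x**2 - 4*x*y - 2*y**2 + 20*y - 30.
  f_y = -2*x**2 - 4*x*y + 20*x - 6*y**2 + 46*y - 92.
Scan x_0 ∈ {−4, ..., 4}. For each x_0, f_y(x_0, y) is a polynomial in y; find its integer roots y ∈ {−4, ..., 4}, then test f_x and f at those candidates.
  x = -4: f_y(-4, y) = -6*y**2 + 62*y - 204; no integer root y with |y| ≤ 4.
  x = -3: f_y(-3, y) = -6*y**2 + 58*y - 170; no integer root y with |y| ≤ 4.
  x = -2: f_y(-2, y) = -6*y**2 + 54*y - 140; no integer root y with |y| ≤ 4.
  x = -1: f_y(-1, y) = -6*y**2 + 50*y - 114; no integer root y with |y| ≤ 4.
  x = 0: f_y(0, y) = -6*y**2 + 46*y - 92; no integer root y with |y| ≤ 4.
  x = 1: f_y(1, y) = -6*y**2 + 42*y - 74; no integer root y with |y| ≤ 4.
  x = 2: f_y(2, y) = -6*y**2 + 38*y - 60; vanishes at y ∈ {3}. (2, 3): f_x = 0, f = 0 — SINGULAR.
  x = 3: f_y(3, y) = -6*y**2 + 34*y - 50; no integer root y with |y| ≤ 4.
  x = 4: f_y(4, y) = -6*y**2 + 30*y - 44; no integer root y with |y| ≤ 4.
Only singular point on the grid: (2, 3).
Classify: substitute x = 2 + u, y = 3 + v and expand: f = u**3 - 2*u**2*v - 2*u*v**2 - 2*v**3 + v**2.
No constant or linear terms (consistent with a singular point). Quadratic part: v**2. Cubic part: u**3 - 2*u**2*v - 2*u*v**2 - 2*v**3.
The quadratic part v**2 is a perfect square, so there is a single (double) tangent line v = 0, i.e. y = 3. Restricting the cubic part to that line (v = 0) leaves u**3 ≠ 0, so f is not divisible by v and the branch is v² ≈ -u**3 to lowest order — this is a cusp.
Classification: cusp.


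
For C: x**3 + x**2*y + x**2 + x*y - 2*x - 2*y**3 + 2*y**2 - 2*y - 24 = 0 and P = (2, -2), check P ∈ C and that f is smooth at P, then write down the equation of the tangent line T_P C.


Tangent line at P: 4*x - 28*y - 64 = 0.

Step 1: f(2, -2) = 0, so P lies on C.
Step 2: partial derivatives
  f_x(x, y) = 3*x**2 + 2*x*y + 2*x + y - 2, f_y(x, y) = x**2 + x - 6*y**2 + 4*y - 2.
  f_x(P) = 4, f_y(P) = -28 (gradient nonzero, so P is smooth).
Step 3: tangent line at P: 4·(x − 2) + -28·(y − -2) = 0.
Expanding: 4*x - 28*y - 64 = 0.


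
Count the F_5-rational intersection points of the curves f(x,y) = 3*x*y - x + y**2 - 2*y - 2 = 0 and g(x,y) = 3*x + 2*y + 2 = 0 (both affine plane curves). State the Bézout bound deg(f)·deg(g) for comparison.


Common zeros: ∅; count = 0; Bézout bound = 2.

deg(f) = 2, deg(g) = 1, so Bézout bound = 2.
Scan x ∈ F_5. For each x, list the y ∈ F_5 with f(x, y) ≡ 0 and those with g(x, y) ≡ 0 (mod 5); the common zeros in that column are the intersection.
  x = 0: f ≡ 0 at y ∈ ∅; g ≡ 0 at y ∈ {4}; common: ∅.
  x = 1: f ≡ 0 at y ∈ ∅; g ≡ 0 at y ∈ {0}; common: ∅.
  x = 2: f ≡ 0 at y ∈ ∅; g ≡ 0 at y ∈ {1}; common: ∅.
  x = 3: f ≡ 0 at y ∈ {0, 3}; g ≡ 0 at y ∈ {2}; common: ∅.
  x = 4: f ≡ 0 at y ∈ {1, 4}; g ≡ 0 at y ∈ {3}; common: ∅.
Collecting: common zeros = ∅, so the count is 0.
Comparison with the Bézout bound: 0 ≤ 2 = deg(f)·deg(g), as expected for curves with no common component (the affine F_5-count falls short of the bound because intersections may lie at infinity, over extension fields, or carry multiplicity).


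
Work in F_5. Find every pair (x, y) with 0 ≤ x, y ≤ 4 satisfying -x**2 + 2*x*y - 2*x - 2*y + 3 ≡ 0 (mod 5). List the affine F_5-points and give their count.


Affine F_5-points: {(0, 4), (1, 0), (1, 1), (1, 2), (1, 3), (1, 4), (2, 0), (3, 3), (4, 1)}; count = 9.

For each of the 25 pairs (x, y) ∈ F_5², evaluate f(x, y) mod 5. Record the zeros.
  x = 0: [0↦3, 1↦1, 2↦4, 3↦2, 4↦0]  zeros at y ∈ {4}
  x = 1: [0↦0, 1↦0, 2↦0, 3↦0, 4↦0]  zeros at y ∈ {0, 1, 2, 3, 4}
  x = 2: [0↦0, 1↦2, 2↦4, 3↦1, 4↦3]  zeros at y ∈ {0}
  x = 3: [0↦3, 1↦2, 2↦1, 3↦0, 4↦4]  zeros at y ∈ {3}
  x = 4: [0↦4, 1↦0, 2↦1, 3↦2, 4↦3]  zeros at y ∈ {1}
Collecting zeros: affine points = {(0, 4), (1, 0), (1, 1), (1, 2), (1, 3), (1, 4), (2, 0), (3, 3), (4, 1)}.
Total count |C(F_5)_aff| = 9.


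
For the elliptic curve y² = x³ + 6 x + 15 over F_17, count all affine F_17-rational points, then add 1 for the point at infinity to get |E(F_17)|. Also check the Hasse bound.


Affine points = {(0, 7), (0, 10), (2, 1), (2, 16), (3, 3), (3, 14), (4, 1), (4, 16), (5, 0), (7, 3), (7, 14), (9, 4), (9, 13), (10, 2), (10, 15), (11, 1), (11, 16), (12, 8), (12, 9), (14, 2), (14, 15), (16, 5), (16, 12)}; affine count = 23; |E(F_17)| = 24.

Discriminant check: Δ ∝ 4a³ + 27b² = 4·6³ + 27·15² = 4·216 + 27·225 ≡ 3 (mod 17). Nonzero ⇒ E is nonsingular.
For each x ∈ F_17, compute rhs = x³ + 6·x + 15 mod 17, then count y ∈ F_17 with y² ≡ rhs.
  x = 0: rhs = 15, matching y values: 7, 10 (2 points).
  x = 1: rhs = 5, matching y values: none (0 points).
  x = 2: rhs = 1, matching y values: 1, 16 (2 points).
  x = 3: rhs = 9, matching y values: 3, 14 (2 points).
  x = 4: rhs = 1, matching y values: 1, 16 (2 points).
  x = 5: rhs = 0, matching y values: 0 (1 points).
  x = 6: rhs = 12, matching y values: none (0 points).
  x = 7: rhs = 9, matching y values: 3, 14 (2 points).
  x = 8: rhs = 14, matching y values: none (0 points).
  x = 9: rhs = 16, matching y values: 4, 13 (2 points).
  x = 10: rhs = 4, matching y values: 2, 15 (2 points).
  x = 11: rhs = 1, matching y values: 1, 16 (2 points).
  x = 12: rhs = 13, matching y values: 8, 9 (2 points).
  x = 13: rhs = 12, matching y values: none (0 points).
  x = 14: rhs = 4, matching y values: 2, 15 (2 points).
  x = 15: rhs = 12, matching y values: none (0 points).
  x = 16: rhs = 8, matching y values: 5, 12 (2 points).
Total affine count: 23.
Full point count |E(F_17)| = 23 + 1 = 24.
Hasse bound: |24 − (17+1)| = |6| = 6 ≤ 2√17 ≈ 8.2462 ✓.


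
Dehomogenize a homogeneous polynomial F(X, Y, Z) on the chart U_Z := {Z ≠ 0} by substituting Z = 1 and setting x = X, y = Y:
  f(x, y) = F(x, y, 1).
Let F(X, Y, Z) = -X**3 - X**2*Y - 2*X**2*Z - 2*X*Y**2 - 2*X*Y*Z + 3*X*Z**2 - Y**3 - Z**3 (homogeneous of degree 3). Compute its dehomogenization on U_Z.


f(x, y) = -x**3 - x**2*y - 2*x**2 - 2*x*y**2 - 2*x*y + 3*x - y**3 - 1

On U_Z we set Z = 1. Each monomial c·X^i·Y^j·Z^k in F becomes c·x^i·y^j·1^k = c·x^i·y^j.
Substituting Z = 1: F(X, Y, 1) = -x**3 - x**2*y - 2*x**2 - 2*x*y**2 - 2*x*y + 3*x - y**3 - 1.
Note: deg(f) ≤ deg(F) = 3; strict inequality happens when F is divisible by Z (lost terms).


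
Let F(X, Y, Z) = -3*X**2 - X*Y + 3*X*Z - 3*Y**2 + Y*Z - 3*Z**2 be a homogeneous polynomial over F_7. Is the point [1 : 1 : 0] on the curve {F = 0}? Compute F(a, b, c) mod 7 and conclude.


F(1,1,0) ≡ 0 (mod 7); P is on the curve.

Evaluate F(1, 1, 0) term-by-term (mod 7).
  -3*X**2 ↦ -3·1·1·1 = -3
  -X*Y ↦ -1·1·1·1 = -1
  3*X*Z ↦ 3·1·1·0 = 0
  -3*Y**2 ↦ -3·1·1·1 = -3
  Y*Z ↦ 1·1·1·0 = 0
  -3*Z**2 ↦ -3·1·1·0 = 0
Sum: F(1, 1, 0) = (-3) + (-1) + (0) + (-3) + (0) + (0) = -7.
Reducing mod 7: -7 ≡ 0 (mod 7).
Since F(a, b, c) ≡ 0 (mod 7), P lies on the curve.


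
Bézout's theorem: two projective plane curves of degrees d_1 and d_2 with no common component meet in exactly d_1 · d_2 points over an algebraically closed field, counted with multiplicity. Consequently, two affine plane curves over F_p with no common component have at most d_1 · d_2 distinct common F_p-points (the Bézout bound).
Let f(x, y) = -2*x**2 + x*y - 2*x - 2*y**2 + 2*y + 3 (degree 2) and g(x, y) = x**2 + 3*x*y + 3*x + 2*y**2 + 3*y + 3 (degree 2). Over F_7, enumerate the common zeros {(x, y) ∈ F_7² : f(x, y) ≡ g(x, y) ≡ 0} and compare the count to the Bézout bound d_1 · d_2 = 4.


Common zeros: {(1, 4), (3, 0)}; count = 2; Bézout bound = 4.

deg(f) = 2, deg(g) = 2, so Bézout bound = 4.
Scan x ∈ F_7. For each x, list the y ∈ F_7 with f(x, y) ≡ 0 and those with g(x, y) ≡ 0 (mod 7); the common zeros in that column are the intersection.
  x = 0: f ≡ 0 at y ∈ {4}; g ≡ 0 at y ∈ ∅; common: ∅.
  x = 1: f ≡ 0 at y ∈ {1, 4}; g ≡ 0 at y ∈ {0, 4}; common: {4}.
  x = 2: f ≡ 0 at y ∈ {1}; g ≡ 0 at y ∈ ∅; common: ∅.
  x = 3: f ≡ 0 at y ∈ {0, 6}; g ≡ 0 at y ∈ {0, 1}; common: {0}.
  x = 4: f ≡ 0 at y ∈ ∅; g ≡ 0 at y ∈ ∅; common: ∅.
  x = 5: f ≡ 0 at y ∈ ∅; g ≡ 0 at y ∈ {1, 4}; common: ∅.
  x = 6: f ≡ 0 at y ∈ {5, 6}; g ≡ 0 at y ∈ ∅; common: ∅.
Collecting: common zeros = {(1, 4), (3, 0)}, so the count is 2.
Comparison with the Bézout bound: 2 ≤ 4 = deg(f)·deg(g), as expected for curves with no common component (the affine F_7-count falls short of the bound because intersections may lie at infinity, over extension fields, or carry multiplicity).


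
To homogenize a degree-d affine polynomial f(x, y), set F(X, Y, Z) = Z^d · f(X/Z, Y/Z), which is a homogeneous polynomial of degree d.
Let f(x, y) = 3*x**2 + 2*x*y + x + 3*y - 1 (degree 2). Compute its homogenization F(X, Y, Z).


F(X, Y, Z) = 3*X**2 + 2*X*Y + X*Z + 3*Y*Z - Z**2

deg(f) = 2.
Substitute x = X/Z, y = Y/Z into f, then multiply by Z^2.
  monomial 3·x^2·y^0 ↦ 3·X^2·Y^0·Z^0.
  monomial 2·x^1·y^1 ↦ 2·X^1·Y^1·Z^0.
  monomial 1·x^1·y^0 ↦ 1·X^1·Y^0·Z^1.
  monomial 3·x^0·y^1 ↦ 3·X^0·Y^1·Z^1.
  monomial -1·x^0·y^0 ↦ -1·X^0·Y^0·Z^2.
Collecting: F(X, Y, Z) = 3*X**2 + 2*X*Y + X*Z + 3*Y*Z - Z**2.


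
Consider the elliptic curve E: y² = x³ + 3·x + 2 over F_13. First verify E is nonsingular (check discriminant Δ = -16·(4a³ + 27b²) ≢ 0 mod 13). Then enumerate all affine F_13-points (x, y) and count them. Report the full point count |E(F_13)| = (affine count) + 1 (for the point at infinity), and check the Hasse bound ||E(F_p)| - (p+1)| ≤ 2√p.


Affine points = {(2, 4), (2, 9), (3, 5), (3, 8), (4, 0), (5, 5), (5, 8), (9, 2), (9, 11), (11, 1), (11, 12)}; affine count = 11; |E(F_13)| = 12.

Discriminant check: Δ ∝ 4a³ + 27b² = 4·3³ + 27·2² = 4·27 + 27·4 ≡ 8 (mod 13). Nonzero ⇒ E is nonsingular.
For each x ∈ F_13, compute rhs = x³ + 3·x + 2 mod 13, then count y ∈ F_13 with y² ≡ rhs.
  x = 0: rhs = 2, matching y values: none (0 points).
  x = 1: rhs = 6, matching y values: none (0 points).
  x = 2: rhs = 3, matching y values: 4, 9 (2 points).
  x = 3: rhs = 12, matching y values: 5, 8 (2 points).
  x = 4: rhs = 0, matching y values: 0 (1 points).
  x = 5: rhs = 12, matching y values: 5, 8 (2 points).
  x = 6: rhs = 2, matching y values: none (0 points).
  x = 7: rhs = 2, matching y values: none (0 points).
  x = 8: rhs = 5, matching y values: none (0 points).
  x = 9: rhs = 4, matching y values: 2, 11 (2 points).
  x = 10: rhs = 5, matching y values: none (0 points).
  x = 11: rhs = 1, matching y values: 1, 12 (2 points).
  x = 12: rhs = 11, matching y values: none (0 points).
Total affine count: 11.
Full point count |E(F_13)| = 11 + 1 = 12.
Hasse bound: |12 − (13+1)| = |-2| = 2 ≤ 2√13 ≈ 7.2111 ✓.


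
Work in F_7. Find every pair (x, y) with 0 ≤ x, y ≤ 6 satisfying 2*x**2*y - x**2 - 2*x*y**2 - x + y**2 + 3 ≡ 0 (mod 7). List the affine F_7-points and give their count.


Affine F_7-points: {(0, 2), (0, 5), (1, 4), (1, 5), (2, 6), (3, 2), (3, 3), (4, 6), (5, 1), (5, 3)}; count = 10.

For each of the 49 pairs (x, y) ∈ F_7², evaluate f(x, y) mod 7. Record the zeros.
  x = 0: [0↦3, 1↦4, 2↦0, 3↦5, 4↦5, 5↦0, 6↦4]  zeros at y ∈ {2, 5}
  x = 1: [0↦1, 1↦2, 2↦1, 3↦5, 4↦0, 5↦0, 6↦5]  zeros at y ∈ {4, 5}
  x = 2: [0↦4, 1↦2, 2↦1, 3↦1, 4↦2, 5↦4, 6↦0]  zeros at y ∈ {6}
  x = 3: [0↦5, 1↦4, 2↦0, 3↦0, 4↦4, 5↦5, 6↦3]  zeros at y ∈ {2, 3}
  x = 4: [0↦4, 1↦1, 2↦5, 3↦2, 4↦6, 5↦3, 6↦0]  zeros at y ∈ {6}
  x = 5: [0↦1, 1↦0, 2↦2, 3↦0, 4↦1, 5↦5, 6↦5]  zeros at y ∈ {1, 3}
  x = 6: [0↦3, 1↦1, 2↦5, 3↦1, 4↦3, 5↦4, 6↦4]  zeros at y ∈ ∅
Collecting zeros: affine points = {(0, 2), (0, 5), (1, 4), (1, 5), (2, 6), (3, 2), (3, 3), (4, 6), (5, 1), (5, 3)}.
Total count |C(F_7)_aff| = 10.


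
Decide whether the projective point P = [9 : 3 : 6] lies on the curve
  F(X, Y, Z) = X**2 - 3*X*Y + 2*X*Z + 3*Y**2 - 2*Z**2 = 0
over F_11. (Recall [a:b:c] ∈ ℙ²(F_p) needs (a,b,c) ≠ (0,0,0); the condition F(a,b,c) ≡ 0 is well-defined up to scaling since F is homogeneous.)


F(9,3,6) ≡ 8 (mod 11); P is NOT on the curve.

Evaluate F(9, 3, 6) term-by-term (mod 11).
  X**2 ↦ 1·81·1·1 = 81
  -3*X*Y ↦ -3·9·3·1 = -81
  2*X*Z ↦ 2·9·1·6 = 108
  3*Y**2 ↦ 3·1·9·1 = 27
  -2*Z**2 ↦ -2·1·1·36 = -72
Sum: F(9, 3, 6) = (81) + (-81) + (108) + (27) + (-72) = 63.
Reducing mod 11: 63 ≡ 8 (mod 11).
Since F(a, b, c) ≡ 8 ≠ 0 (mod 11), P does NOT lie on the curve.


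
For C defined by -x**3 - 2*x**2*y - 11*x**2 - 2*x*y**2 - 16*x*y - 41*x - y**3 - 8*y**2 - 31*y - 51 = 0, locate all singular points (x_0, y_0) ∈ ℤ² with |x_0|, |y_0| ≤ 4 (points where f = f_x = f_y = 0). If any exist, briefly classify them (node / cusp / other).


Singular points: {(-3, -1)}; classification: cusp.

Compute partial derivatives:
  f_x = -3*x**2 - 4*x*y - 22*x - 2*y**2 - 16*y - 41.
  f_y = -2*x**2 - 4*x*y - 16*x - 3*y**2 - 16*y - 31.
Scan x_0 ∈ {−4, ..., 4}. For each x_0, f_y(x_0, y) is a polynomial in y; find its integer roots y ∈ {−4, ..., 4}, then test f_x and f at those candidates.
  x = -4: f_y(-4, y) = 1 - 3*y**2; no integer root y with |y| ≤ 4.
  x = -3: f_y(-3, y) = -3*y**2 - 4*y - 1; vanishes at y ∈ {-1}. (-3, -1): f_x = 0, f = 0 — SINGULAR.
  x = -2: f_y(-2, y) = -3*y**2 - 8*y - 7; no integer root y with |y| ≤ 4.
  x = -1: f_y(-1, y) = -3*y**2 - 12*y - 17; no integer root y with |y| ≤ 4.
  x = 0: f_y(0, y) = -3*y**2 - 16*y - 31; no integer root y with |y| ≤ 4.
  x = 1: f_y(1, y) = -3*y**2 - 20*y - 49; no integer root y with |y| ≤ 4.
  x = 2: f_y(2, y) = -3*y**2 - 24*y - 71; no integer root y with |y| ≤ 4.
  x = 3: f_y(3, y) = -3*y**2 - 28*y - 97; no integer root y with |y| ≤ 4.
  x = 4: f_y(4, y) = -3*y**2 - 32*y - 127; no integer root y with |y| ≤ 4.
Only singular point on the grid: (-3, -1).
Classify: substitute x = -3 + u, y = -1 + v and expand: f = -u**3 - 2*u**2*v - 2*u*v**2 - v**3 + v**2.
No constant or linear terms (consistent with a singular point). Quadratic part: v**2. Cubic part: -u**3 - 2*u**2*v - 2*u*v**2 - v**3.
The quadratic part v**2 is a perfect square, so there is a single (double) tangent line v = 0, i.e. y = -1. Restricting the cubic part to that line (v = 0) leaves -u**3 ≠ 0, so f is not divisible by v and the branch is v² ≈ u**3 to lowest order — this is a cusp.
Classification: cusp.


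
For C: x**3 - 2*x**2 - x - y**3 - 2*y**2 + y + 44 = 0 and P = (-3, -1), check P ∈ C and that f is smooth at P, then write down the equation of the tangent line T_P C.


Tangent line at P: 38*x + 2*y + 116 = 0.

Step 1: f(-3, -1) = 0, so P lies on C.
Step 2: partial derivatives
  f_x(x, y) = 3*x**2 - 4*x - 1, f_y(x, y) = -3*y**2 - 4*y + 1.
  f_x(P) = 38, f_y(P) = 2 (gradient nonzero, so P is smooth).
Step 3: tangent line at P: 38·(x − -3) + 2·(y − -1) = 0.
Expanding: 38*x + 2*y + 116 = 0.


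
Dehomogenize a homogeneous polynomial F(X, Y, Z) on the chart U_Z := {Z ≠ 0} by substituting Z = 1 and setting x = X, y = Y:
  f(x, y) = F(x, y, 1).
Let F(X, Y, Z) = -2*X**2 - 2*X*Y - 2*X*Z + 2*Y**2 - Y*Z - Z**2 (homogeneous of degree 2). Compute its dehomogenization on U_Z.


f(x, y) = -2*x**2 - 2*x*y - 2*x + 2*y**2 - y - 1

On U_Z we set Z = 1. Each monomial c·X^i·Y^j·Z^k in F becomes c·x^i·y^j·1^k = c·x^i·y^j.
Substituting Z = 1: F(X, Y, 1) = -2*x**2 - 2*x*y - 2*x + 2*y**2 - y - 1.
Note: deg(f) ≤ deg(F) = 2; strict inequality happens when F is divisible by Z (lost terms).


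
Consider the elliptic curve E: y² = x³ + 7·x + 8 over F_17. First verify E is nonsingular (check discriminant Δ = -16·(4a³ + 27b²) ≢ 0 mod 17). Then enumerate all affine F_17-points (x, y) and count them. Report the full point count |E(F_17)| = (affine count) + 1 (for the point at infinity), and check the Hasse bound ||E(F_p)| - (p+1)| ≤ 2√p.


Affine points = {(0, 5), (0, 12), (1, 4), (1, 13), (2, 8), (2, 9), (4, 7), (4, 10), (5, 7), (5, 10), (7, 3), (7, 14), (8, 7), (8, 10), (9, 1), (9, 16), (12, 1), (12, 16), (13, 1), (13, 16), (16, 0)}; affine count = 21; |E(F_17)| = 22.

Discriminant check: Δ ∝ 4a³ + 27b² = 4·7³ + 27·8² = 4·343 + 27·64 ≡ 6 (mod 17). Nonzero ⇒ E is nonsingular.
For each x ∈ F_17, compute rhs = x³ + 7·x + 8 mod 17, then count y ∈ F_17 with y² ≡ rhs.
  x = 0: rhs = 8, matching y values: 5, 12 (2 points).
  x = 1: rhs = 16, matching y values: 4, 13 (2 points).
  x = 2: rhs = 13, matching y values: 8, 9 (2 points).
  x = 3: rhs = 5, matching y values: none (0 points).
  x = 4: rhs = 15, matching y values: 7, 10 (2 points).
  x = 5: rhs = 15, matching y values: 7, 10 (2 points).
  x = 6: rhs = 11, matching y values: none (0 points).
  x = 7: rhs = 9, matching y values: 3, 14 (2 points).
  x = 8: rhs = 15, matching y values: 7, 10 (2 points).
  x = 9: rhs = 1, matching y values: 1, 16 (2 points).
  x = 10: rhs = 7, matching y values: none (0 points).
  x = 11: rhs = 5, matching y values: none (0 points).
  x = 12: rhs = 1, matching y values: 1, 16 (2 points).
  x = 13: rhs = 1, matching y values: 1, 16 (2 points).
  x = 14: rhs = 11, matching y values: none (0 points).
  x = 15: rhs = 3, matching y values: none (0 points).
  x = 16: rhs = 0, matching y values: 0 (1 points).
Total affine count: 21.
Full point count |E(F_17)| = 21 + 1 = 22.
Hasse bound: |22 − (17+1)| = |4| = 4 ≤ 2√17 ≈ 8.2462 ✓.


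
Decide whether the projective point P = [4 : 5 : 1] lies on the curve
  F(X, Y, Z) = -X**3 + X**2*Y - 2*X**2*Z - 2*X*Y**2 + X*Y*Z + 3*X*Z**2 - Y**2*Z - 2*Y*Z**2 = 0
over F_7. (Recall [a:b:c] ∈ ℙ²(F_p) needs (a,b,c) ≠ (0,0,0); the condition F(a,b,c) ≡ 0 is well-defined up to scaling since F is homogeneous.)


F(4,5,1) ≡ 5 (mod 7); P is NOT on the curve.

Evaluate F(4, 5, 1) term-by-term (mod 7).
  -X**3 ↦ -1·64·1·1 = -64
  X**2*Y ↦ 1·16·5·1 = 80
  -2*X**2*Z ↦ -2·16·1·1 = -32
  -2*X*Y**2 ↦ -2·4·25·1 = -200
  X*Y*Z ↦ 1·4·5·1 = 20
  3*X*Z**2 ↦ 3·4·1·1 = 12
  -Y**2*Z ↦ -1·1·25·1 = -25
  -2*Y*Z**2 ↦ -2·1·5·1 = -10
Sum: F(4, 5, 1) = (-64) + (80) + (-32) + (-200) + (20) + (12) + (-25) + (-10) = -219.
Reducing mod 7: -219 ≡ 5 (mod 7).
Since F(a, b, c) ≡ 5 ≠ 0 (mod 7), P does NOT lie on the curve.


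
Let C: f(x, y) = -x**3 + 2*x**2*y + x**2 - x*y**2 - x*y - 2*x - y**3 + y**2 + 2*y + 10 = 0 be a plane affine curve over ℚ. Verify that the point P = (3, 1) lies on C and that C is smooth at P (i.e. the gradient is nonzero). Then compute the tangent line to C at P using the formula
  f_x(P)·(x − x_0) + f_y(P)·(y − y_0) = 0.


Tangent line at P: -13*x + 10*y + 29 = 0.

Step 1: f(3, 1) = 0, so P lies on C.
Step 2: partial derivatives
  f_x(x, y) = -3*x**2 + 4*x*y + 2*x - y**2 - y - 2, f_y(x, y) = 2*x**2 - 2*x*y - x - 3*y**2 + 2*y + 2.
  f_x(P) = -13, f_y(P) = 10 (gradient nonzero, so P is smooth).
Step 3: tangent line at P: -13·(x − 3) + 10·(y − 1) = 0.
Expanding: -13*x + 10*y + 29 = 0.


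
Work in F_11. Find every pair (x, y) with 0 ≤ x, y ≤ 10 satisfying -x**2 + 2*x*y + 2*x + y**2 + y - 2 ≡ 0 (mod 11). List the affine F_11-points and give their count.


Affine F_11-points: {(0, 1), (0, 9), (2, 3), (3, 5), (3, 10), (4, 1), (6, 3), (6, 6), (8, 6), (8, 10), (9, 5), (9, 9)}; count = 12.

For each of the 121 pairs (x, y) ∈ F_11², evaluate f(x, y) mod 11. Record the zeros.
  x = 0: [0↦9, 1↦0, 2↦4, 3↦10, 4↦7, 5↦6, 6↦7, 7↦10, 8↦4, 9↦0, 10↦9]  zeros at y ∈ {1, 9}
  x = 1: [0↦10, 1↦3, 2↦9, 3↦6, 4↦5, 5↦6, 6↦9, 7↦3, 8↦10, 9↦8, 10↦8]  zeros at y ∈ ∅
  x = 2: [0↦9, 1↦4, 2↦1, 3↦0, 4↦1, 5↦4, 6↦9, 7↦5, 8↦3, 9↦3, 10↦5]  zeros at y ∈ {3}
  x = 3: [0↦6, 1↦3, 2↦2, 3↦3, 4↦6, 5↦0, 6↦7, 7↦5, 8↦5, 9↦7, 10↦0]  zeros at y ∈ {5, 10}
  x = 4: [0↦1, 1↦0, 2↦1, 3↦4, 4↦9, 5↦5, 6↦3, 7↦3, 8↦5, 9↦9, 10↦4]  zeros at y ∈ {1}
  x = 5: [0↦5, 1↦6, 2↦9, 3↦3, 4↦10, 5↦8, 6↦8, 7↦10, 8↦3, 9↦9, 10↦6]  zeros at y ∈ ∅
  x = 6: [0↦7, 1↦10, 2↦4, 3↦0, 4↦9, 5↦9, 6↦0, 7↦4, 8↦10, 9↦7, 10↦6]  zeros at y ∈ {3, 6}
  x = 7: [0↦7, 1↦1, 2↦8, 3↦6, 4↦6, 5↦8, 6↦1, 7↦7, 8↦4, 9↦3, 10↦4]  zeros at y ∈ ∅
  x = 8: [0↦5, 1↦1, 2↦10, 3↦10, 4↦1, 5↦5, 6↦0, 7↦8, 8↦7, 9↦8, 10↦0]  zeros at y ∈ {6, 10}
  x = 9: [0↦1, 1↦10, 2↦10, 3↦1, 4↦5, 5↦0, 6↦8, 7↦7, 8↦8, 9↦0, 10↦5]  zeros at y ∈ {5, 9}
  x = 10: [0↦6, 1↦6, 2↦8, 3↦1, 4↦7, 5↦4, 6↦3, 7↦4, 8↦7, 9↦1, 10↦8]  zeros at y ∈ ∅
Collecting zeros: affine points = {(0, 1), (0, 9), (2, 3), (3, 5), (3, 10), (4, 1), (6, 3), (6, 6), (8, 6), (8, 10), (9, 5), (9, 9)}.
Total count |C(F_11)_aff| = 12.


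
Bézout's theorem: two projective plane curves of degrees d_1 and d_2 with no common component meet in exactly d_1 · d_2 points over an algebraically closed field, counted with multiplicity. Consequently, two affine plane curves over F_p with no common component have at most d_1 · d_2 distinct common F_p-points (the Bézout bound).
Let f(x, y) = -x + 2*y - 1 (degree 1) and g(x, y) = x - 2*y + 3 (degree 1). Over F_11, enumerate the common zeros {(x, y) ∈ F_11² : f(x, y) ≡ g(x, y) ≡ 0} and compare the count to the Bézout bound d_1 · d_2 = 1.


Common zeros: ∅; count = 0; Bézout bound = 1.

deg(f) = 1, deg(g) = 1, so Bézout bound = 1.
Scan x ∈ F_11. For each x, list the y ∈ F_11 with f(x, y) ≡ 0 and those with g(x, y) ≡ 0 (mod 11); the common zeros in that column are the intersection.
  x = 0: f ≡ 0 at y ∈ {6}; g ≡ 0 at y ∈ {7}; common: ∅.
  x = 1: f ≡ 0 at y ∈ {1}; g ≡ 0 at y ∈ {2}; common: ∅.
  x = 2: f ≡ 0 at y ∈ {7}; g ≡ 0 at y ∈ {8}; common: ∅.
  x = 3: f ≡ 0 at y ∈ {2}; g ≡ 0 at y ∈ {3}; common: ∅.
  x = 4: f ≡ 0 at y ∈ {8}; g ≡ 0 at y ∈ {9}; common: ∅.
  x = 5: f ≡ 0 at y ∈ {3}; g ≡ 0 at y ∈ {4}; common: ∅.
  x = 6: f ≡ 0 at y ∈ {9}; g ≡ 0 at y ∈ {10}; common: ∅.
  x = 7: f ≡ 0 at y ∈ {4}; g ≡ 0 at y ∈ {5}; common: ∅.
  x = 8: f ≡ 0 at y ∈ {10}; g ≡ 0 at y ∈ {0}; common: ∅.
  x = 9: f ≡ 0 at y ∈ {5}; g ≡ 0 at y ∈ {6}; common: ∅.
  x = 10: f ≡ 0 at y ∈ {0}; g ≡ 0 at y ∈ {1}; common: ∅.
Collecting: common zeros = ∅, so the count is 0.
Comparison with the Bézout bound: 0 ≤ 1 = deg(f)·deg(g), as expected for curves with no common component (the affine F_11-count falls short of the bound because intersections may lie at infinity, over extension fields, or carry multiplicity).


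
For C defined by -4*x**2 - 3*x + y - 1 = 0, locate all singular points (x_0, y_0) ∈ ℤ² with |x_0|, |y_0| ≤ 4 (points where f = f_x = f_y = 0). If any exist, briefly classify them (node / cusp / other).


No singular points in the scanned grid; C is smooth there.

Compute partial derivatives:
  f_x = -8*x - 3.
  f_y = 1.
f_y = 1 is a nonzero constant, so f_y never vanishes: no point (x, y) can satisfy f = f_x = f_y = 0. In particular no (x, y) ∈ {−4, ..., 4}² is singular; the curve is smooth.


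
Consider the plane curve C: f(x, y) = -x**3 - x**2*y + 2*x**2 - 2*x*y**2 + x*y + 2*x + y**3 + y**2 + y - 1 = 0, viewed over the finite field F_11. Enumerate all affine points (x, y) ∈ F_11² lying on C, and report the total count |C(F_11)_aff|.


Affine F_11-points: {(0, 5), (0, 8), (2, 1), (2, 3), (2, 10), (3, 9), (4, 10), (5, 0), (5, 2), (5, 7), (7, 8), (8, 6), (8, 10), (9, 0), (9, 8), (9, 9), (10, 0)}; count = 17.

For each of the 121 pairs (x, y) ∈ F_11², evaluate f(x, y) mod 11. Record the zeros.
  x = 0: [0↦10, 1↦2, 2↦2, 3↦5, 4↦6, 5↦0, 6↦4, 7↦2, 8↦0, 9↦4, 10↦9]  zeros at y ∈ {5, 8}
  x = 1: [0↦2, 1↦3, 2↦8, 3↦1, 4↦10, 5↦8, 6↦1, 7↦6, 8↦7, 9↦10, 10↦10]  zeros at y ∈ ∅
  x = 2: [0↦3, 1↦0, 2↦8, 3↦0, 4↦4, 5↦4, 6↦6, 7↦5, 8↦7, 9↦7, 10↦0]  zeros at y ∈ {1, 3, 10}
  x = 3: [0↦7, 1↦9, 2↦7, 3↦7, 4↦4, 5↦4, 6↦2, 7↦4, 8↦5, 9↦0, 10↦6]  zeros at y ∈ {9}
  x = 4: [0↦8, 1↦2, 2↦10, 3↦5, 4↦4, 5↦2, 6↦5, 7↦8, 8↦6, 9↦5, 10↦0]  zeros at y ∈ {10}
  x = 5: [0↦0, 1↦6, 2↦0, 3↦10, 4↦9, 5↦3, 6↦9, 7↦0, 8↦4, 9↦5, 10↦9]  zeros at y ∈ {0, 2, 7}
  x = 6: [0↦10, 1↦4, 2↦4, 3↦5, 4↦2, 5↦1, 6↦8, 7↦7, 8↦4, 9↦5, 10↦5]  zeros at y ∈ ∅
  x = 7: [0↦10, 1↦1, 2↦5, 3↦6, 4↦10, 5↦1, 6↦7, 7↦1, 8↦0, 9↦10, 10↦4]  zeros at y ∈ {8}
  x = 8: [0↦5, 1↦2, 2↦8, 3↦7, 4↦5, 5↦8, 6↦0, 7↦9, 8↦8, 9↦3, 10↦0]  zeros at y ∈ {6, 10}
  x = 9: [0↦0, 1↦1, 2↦7, 3↦2, 4↦3, 5↦5, 6↦3, 7↦3, 8↦0, 9↦0, 10↦9]  zeros at y ∈ {0, 8, 9}
  x = 10: [0↦0, 1↦3, 2↦7, 3↦7, 4↦9, 5↦8, 6↦10, 7↦10, 8↦3, 9↦6, 10↦3]  zeros at y ∈ {0}
Collecting zeros: affine points = {(0, 5), (0, 8), (2, 1), (2, 3), (2, 10), (3, 9), (4, 10), (5, 0), (5, 2), (5, 7), (7, 8), (8, 6), (8, 10), (9, 0), (9, 8), (9, 9), (10, 0)}.
Total count |C(F_11)_aff| = 17.


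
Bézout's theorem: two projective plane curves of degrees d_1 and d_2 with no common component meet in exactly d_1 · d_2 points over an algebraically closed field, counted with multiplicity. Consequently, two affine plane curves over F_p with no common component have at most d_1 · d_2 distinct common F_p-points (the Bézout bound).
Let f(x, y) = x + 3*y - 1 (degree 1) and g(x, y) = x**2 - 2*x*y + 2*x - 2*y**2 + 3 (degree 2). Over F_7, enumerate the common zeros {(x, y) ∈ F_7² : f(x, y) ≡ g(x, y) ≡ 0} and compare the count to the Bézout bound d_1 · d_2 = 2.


Common zeros: ∅; count = 0; Bézout bound = 2.

deg(f) = 1, deg(g) = 2, so Bézout bound = 2.
Scan x ∈ F_7. For each x, list the y ∈ F_7 with f(x, y) ≡ 0 and those with g(x, y) ≡ 0 (mod 7); the common zeros in that column are the intersection.
  x = 0: f ≡ 0 at y ∈ {5}; g ≡ 0 at y ∈ ∅; common: ∅.
  x = 1: f ≡ 0 at y ∈ {0}; g ≡ 0 at y ∈ ∅; common: ∅.
  x = 2: f ≡ 0 at y ∈ {2}; g ≡ 0 at y ∈ ∅; common: ∅.
  x = 3: f ≡ 0 at y ∈ {4}; g ≡ 0 at y ∈ ∅; common: ∅.
  x = 4: f ≡ 0 at y ∈ {6}; g ≡ 0 at y ∈ {5}; common: ∅.
  x = 5: f ≡ 0 at y ∈ {1}; g ≡ 0 at y ∈ ∅; common: ∅.
  x = 6: f ≡ 0 at y ∈ {3}; g ≡ 0 at y ∈ ∅; common: ∅.
Collecting: common zeros = ∅, so the count is 0.
Comparison with the Bézout bound: 0 ≤ 2 = deg(f)·deg(g), as expected for curves with no common component (the affine F_7-count falls short of the bound because intersections may lie at infinity, over extension fields, or carry multiplicity).


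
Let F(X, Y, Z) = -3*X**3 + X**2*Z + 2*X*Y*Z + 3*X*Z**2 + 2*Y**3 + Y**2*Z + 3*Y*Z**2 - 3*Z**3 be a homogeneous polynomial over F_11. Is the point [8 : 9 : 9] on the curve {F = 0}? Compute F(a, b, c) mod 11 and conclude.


F(8,9,9) ≡ 1 (mod 11); P is NOT on the curve.

Evaluate F(8, 9, 9) term-by-term (mod 11).
  -3*X**3 ↦ -3·512·1·1 = -1536
  X**2*Z ↦ 1·64·1·9 = 576
  2*X*Y*Z ↦ 2·8·9·9 = 1296
  3*X*Z**2 ↦ 3·8·1·81 = 1944
  2*Y**3 ↦ 2·1·729·1 = 1458
  Y**2*Z ↦ 1·1·81·9 = 729
  3*Y*Z**2 ↦ 3·1·9·81 = 2187
  -3*Z**3 ↦ -3·1·1·729 = -2187
Sum: F(8, 9, 9) = (-1536) + (576) + (1296) + (1944) + (1458) + (729) + (2187) + (-2187) = 4467.
Reducing mod 11: 4467 ≡ 1 (mod 11).
Since F(a, b, c) ≡ 1 ≠ 0 (mod 11), P does NOT lie on the curve.


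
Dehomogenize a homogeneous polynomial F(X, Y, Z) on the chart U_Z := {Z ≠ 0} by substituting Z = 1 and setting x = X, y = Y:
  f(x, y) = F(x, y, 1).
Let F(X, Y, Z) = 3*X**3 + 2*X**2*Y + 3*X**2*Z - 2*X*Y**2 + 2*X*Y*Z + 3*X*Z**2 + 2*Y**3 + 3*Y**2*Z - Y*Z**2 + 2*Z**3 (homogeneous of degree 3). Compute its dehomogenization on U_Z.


f(x, y) = 3*x**3 + 2*x**2*y + 3*x**2 - 2*x*y**2 + 2*x*y + 3*x + 2*y**3 + 3*y**2 - y + 2

On U_Z we set Z = 1. Each monomial c·X^i·Y^j·Z^k in F becomes c·x^i·y^j·1^k = c·x^i·y^j.
Substituting Z = 1: F(X, Y, 1) = 3*x**3 + 2*x**2*y + 3*x**2 - 2*x*y**2 + 2*x*y + 3*x + 2*y**3 + 3*y**2 - y + 2.
Note: deg(f) ≤ deg(F) = 3; strict inequality happens when F is divisible by Z (lost terms).


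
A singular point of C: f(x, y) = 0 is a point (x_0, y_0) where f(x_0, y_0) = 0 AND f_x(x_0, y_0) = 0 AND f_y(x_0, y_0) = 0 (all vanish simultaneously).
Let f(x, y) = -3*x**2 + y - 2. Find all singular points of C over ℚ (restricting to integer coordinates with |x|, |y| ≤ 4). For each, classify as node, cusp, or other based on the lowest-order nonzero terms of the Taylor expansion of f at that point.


No singular points in the scanned grid; C is smooth there.

Compute partial derivatives:
  f_x = -6*x.
  f_y = 1.
f_y = 1 is a nonzero constant, so f_y never vanishes: no point (x, y) can satisfy f = f_x = f_y = 0. In particular no (x, y) ∈ {−4, ..., 4}² is singular; the curve is smooth.


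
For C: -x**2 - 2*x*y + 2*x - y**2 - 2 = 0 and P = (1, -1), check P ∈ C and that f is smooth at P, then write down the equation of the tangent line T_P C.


Tangent line at P: 2*x - 2 = 0.

Step 1: f(1, -1) = 0, so P lies on C.
Step 2: partial derivatives
  f_x(x, y) = -2*x - 2*y + 2, f_y(x, y) = -2*x - 2*y.
  f_x(P) = 2, f_y(P) = 0 (gradient nonzero, so P is smooth).
Step 3: tangent line at P: 2·(x − 1) + 0·(y − -1) = 0.
Expanding: 2*x - 2 = 0.


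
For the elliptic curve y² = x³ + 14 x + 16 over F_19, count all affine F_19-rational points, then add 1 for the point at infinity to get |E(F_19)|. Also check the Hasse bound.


Affine points = {(0, 4), (0, 15), (3, 3), (3, 16), (7, 1), (7, 18), (9, 4), (9, 15), (10, 4), (10, 15), (11, 0), (13, 1), (13, 18), (14, 7), (14, 12), (16, 2), (16, 17), (18, 1), (18, 18)}; affine count = 19; |E(F_19)| = 20.

Discriminant check: Δ ∝ 4a³ + 27b² = 4·14³ + 27·16² = 4·2744 + 27·256 ≡ 9 (mod 19). Nonzero ⇒ E is nonsingular.
For each x ∈ F_19, compute rhs = x³ + 14·x + 16 mod 19, then count y ∈ F_19 with y² ≡ rhs.
  x = 0: rhs = 16, matching y values: 4, 15 (2 points).
  x = 1: rhs = 12, matching y values: none (0 points).
  x = 2: rhs = 14, matching y values: none (0 points).
  x = 3: rhs = 9, matching y values: 3, 16 (2 points).
  x = 4: rhs = 3, matching y values: none (0 points).
  x = 5: rhs = 2, matching y values: none (0 points).
  x = 6: rhs = 12, matching y values: none (0 points).
  x = 7: rhs = 1, matching y values: 1, 18 (2 points).
  x = 8: rhs = 13, matching y values: none (0 points).
  x = 9: rhs = 16, matching y values: 4, 15 (2 points).
  x = 10: rhs = 16, matching y values: 4, 15 (2 points).
  x = 11: rhs = 0, matching y values: 0 (1 points).
  x = 12: rhs = 12, matching y values: none (0 points).
  x = 13: rhs = 1, matching y values: 1, 18 (2 points).
  x = 14: rhs = 11, matching y values: 7, 12 (2 points).
  x = 15: rhs = 10, matching y values: none (0 points).
  x = 16: rhs = 4, matching y values: 2, 17 (2 points).
  x = 17: rhs = 18, matching y values: none (0 points).
  x = 18: rhs = 1, matching y values: 1, 18 (2 points).
Total affine count: 19.
Full point count |E(F_19)| = 19 + 1 = 20.
Hasse bound: |20 − (19+1)| = |0| = 0 ≤ 2√19 ≈ 8.7178 ✓.


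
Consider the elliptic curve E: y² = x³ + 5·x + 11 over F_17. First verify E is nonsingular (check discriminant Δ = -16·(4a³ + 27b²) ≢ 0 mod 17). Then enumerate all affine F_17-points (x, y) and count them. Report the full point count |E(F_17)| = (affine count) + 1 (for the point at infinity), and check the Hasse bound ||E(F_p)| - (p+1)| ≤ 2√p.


Affine points = {(1, 0), (3, 6), (3, 11), (5, 5), (5, 12), (6, 6), (6, 11), (7, 7), (7, 10), (8, 6), (8, 11)}; affine count = 11; |E(F_17)| = 12.

Discriminant check: Δ ∝ 4a³ + 27b² = 4·5³ + 27·11² = 4·125 + 27·121 ≡ 10 (mod 17). Nonzero ⇒ E is nonsingular.
For each x ∈ F_17, compute rhs = x³ + 5·x + 11 mod 17, then count y ∈ F_17 with y² ≡ rhs.
  x = 0: rhs = 11, matching y values: none (0 points).
  x = 1: rhs = 0, matching y values: 0 (1 points).
  x = 2: rhs = 12, matching y values: none (0 points).
  x = 3: rhs = 2, matching y values: 6, 11 (2 points).
  x = 4: rhs = 10, matching y values: none (0 points).
  x = 5: rhs = 8, matching y values: 5, 12 (2 points).
  x = 6: rhs = 2, matching y values: 6, 11 (2 points).
  x = 7: rhs = 15, matching y values: 7, 10 (2 points).
  x = 8: rhs = 2, matching y values: 6, 11 (2 points).
  x = 9: rhs = 3, matching y values: none (0 points).
  x = 10: rhs = 7, matching y values: none (0 points).
  x = 11: rhs = 3, matching y values: none (0 points).
  x = 12: rhs = 14, matching y values: none (0 points).
  x = 13: rhs = 12, matching y values: none (0 points).
  x = 14: rhs = 3, matching y values: none (0 points).
  x = 15: rhs = 10, matching y values: none (0 points).
  x = 16: rhs = 5, matching y values: none (0 points).
Total affine count: 11.
Full point count |E(F_17)| = 11 + 1 = 12.
Hasse bound: |12 − (17+1)| = |-6| = 6 ≤ 2√17 ≈ 8.2462 ✓.


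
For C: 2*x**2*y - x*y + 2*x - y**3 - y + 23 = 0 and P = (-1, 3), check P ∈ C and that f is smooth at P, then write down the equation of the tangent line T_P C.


Tangent line at P: -13*x - 25*y + 62 = 0.

Step 1: f(-1, 3) = 0, so P lies on C.
Step 2: partial derivatives
  f_x(x, y) = 4*x*y - y + 2, f_y(x, y) = 2*x**2 - x - 3*y**2 - 1.
  f_x(P) = -13, f_y(P) = -25 (gradient nonzero, so P is smooth).
Step 3: tangent line at P: -13·(x − -1) + -25·(y − 3) = 0.
Expanding: -13*x - 25*y + 62 = 0.


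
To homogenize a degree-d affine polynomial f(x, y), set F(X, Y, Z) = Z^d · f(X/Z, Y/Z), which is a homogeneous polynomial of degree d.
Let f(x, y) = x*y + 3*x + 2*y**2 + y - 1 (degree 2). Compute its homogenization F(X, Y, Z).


F(X, Y, Z) = X*Y + 3*X*Z + 2*Y**2 + Y*Z - Z**2

deg(f) = 2.
Substitute x = X/Z, y = Y/Z into f, then multiply by Z^2.
  monomial 1·x^1·y^1 ↦ 1·X^1·Y^1·Z^0.
  monomial 3·x^1·y^0 ↦ 3·X^1·Y^0·Z^1.
  monomial 2·x^0·y^2 ↦ 2·X^0·Y^2·Z^0.
  monomial 1·x^0·y^1 ↦ 1·X^0·Y^1·Z^1.
  monomial -1·x^0·y^0 ↦ -1·X^0·Y^0·Z^2.
Collecting: F(X, Y, Z) = X*Y + 3*X*Z + 2*Y**2 + Y*Z - Z**2.


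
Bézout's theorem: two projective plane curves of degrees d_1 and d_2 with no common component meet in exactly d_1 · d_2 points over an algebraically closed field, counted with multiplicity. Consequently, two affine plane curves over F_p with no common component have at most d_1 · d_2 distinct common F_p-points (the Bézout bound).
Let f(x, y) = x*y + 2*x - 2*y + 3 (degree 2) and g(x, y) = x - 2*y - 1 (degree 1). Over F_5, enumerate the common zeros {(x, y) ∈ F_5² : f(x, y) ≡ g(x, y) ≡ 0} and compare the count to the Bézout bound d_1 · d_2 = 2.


Common zeros: {(1, 0), (3, 1)}; count = 2; Bézout bound = 2.

deg(f) = 2, deg(g) = 1, so Bézout bound = 2.
Scan x ∈ F_5. For each x, list the y ∈ F_5 with f(x, y) ≡ 0 and those with g(x, y) ≡ 0 (mod 5); the common zeros in that column are the intersection.
  x = 0: f ≡ 0 at y ∈ {4}; g ≡ 0 at y ∈ {2}; common: ∅.
  x = 1: f ≡ 0 at y ∈ {0}; g ≡ 0 at y ∈ {0}; common: {0}.
  x = 2: f ≡ 0 at y ∈ ∅; g ≡ 0 at y ∈ {3}; common: ∅.
  x = 3: f ≡ 0 at y ∈ {1}; g ≡ 0 at y ∈ {1}; common: {1}.
  x = 4: f ≡ 0 at y ∈ {2}; g ≡ 0 at y ∈ {4}; common: ∅.
Collecting: common zeros = {(1, 0), (3, 1)}, so the count is 2.
Comparison with the Bézout bound: 2 ≤ 2 = deg(f)·deg(g), as expected for curves with no common component (the bound is attained).


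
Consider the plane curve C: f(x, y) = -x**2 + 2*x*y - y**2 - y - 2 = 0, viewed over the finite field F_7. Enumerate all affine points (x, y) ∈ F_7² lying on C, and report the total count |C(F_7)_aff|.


Affine F_7-points: {(0, 3), (3, 1), (3, 4), (5, 4), (5, 5), (6, 1), (6, 3)}; count = 7.

For each of the 49 pairs (x, y) ∈ F_7², evaluate f(x, y) mod 7. Record the zeros.
  x = 0: [0↦5, 1↦3, 2↦6, 3↦0, 4↦6, 5↦3, 6↦5]  zeros at y ∈ {3}
  x = 1: [0↦4, 1↦4, 2↦2, 3↦5, 4↦6, 5↦5, 6↦2]  zeros at y ∈ ∅
  x = 2: [0↦1, 1↦3, 2↦3, 3↦1, 4↦4, 5↦5, 6↦4]  zeros at y ∈ ∅
  x = 3: [0↦3, 1↦0, 2↦2, 3↦2, 4↦0, 5↦3, 6↦4]  zeros at y ∈ {1, 4}
  x = 4: [0↦3, 1↦2, 2↦6, 3↦1, 4↦1, 5↦6, 6↦2]  zeros at y ∈ ∅
  x = 5: [0↦1, 1↦2, 2↦1, 3↦5, 4↦0, 5↦0, 6↦5]  zeros at y ∈ {4, 5}
  x = 6: [0↦4, 1↦0, 2↦1, 3↦0, 4↦4, 5↦6, 6↦6]  zeros at y ∈ {1, 3}
Collecting zeros: affine points = {(0, 3), (3, 1), (3, 4), (5, 4), (5, 5), (6, 1), (6, 3)}.
Total count |C(F_7)_aff| = 7.


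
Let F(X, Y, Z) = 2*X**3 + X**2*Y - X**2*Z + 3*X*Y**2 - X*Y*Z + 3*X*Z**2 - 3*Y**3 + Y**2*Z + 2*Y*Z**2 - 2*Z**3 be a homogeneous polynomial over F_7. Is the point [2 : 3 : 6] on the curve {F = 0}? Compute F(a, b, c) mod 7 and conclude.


F(2,3,6) ≡ 2 (mod 7); P is NOT on the curve.

Evaluate F(2, 3, 6) term-by-term (mod 7).
  2*X**3 ↦ 2·8·1·1 = 16
  X**2*Y ↦ 1·4·3·1 = 12
  -X**2*Z ↦ -1·4·1·6 = -24
  3*X*Y**2 ↦ 3·2·9·1 = 54
  -X*Y*Z ↦ -1·2·3·6 = -36
  3*X*Z**2 ↦ 3·2·1·36 = 216
  -3*Y**3 ↦ -3·1·27·1 = -81
  Y**2*Z ↦ 1·1·9·6 = 54
  2*Y*Z**2 ↦ 2·1·3·36 = 216
  -2*Z**3 ↦ -2·1·1·216 = -432
Sum: F(2, 3, 6) = (16) + (12) + (-24) + (54) + (-36) + (216) + (-81) + (54) + (216) + (-432) = -5.
Reducing mod 7: -5 ≡ 2 (mod 7).
Since F(a, b, c) ≡ 2 ≠ 0 (mod 7), P does NOT lie on the curve.


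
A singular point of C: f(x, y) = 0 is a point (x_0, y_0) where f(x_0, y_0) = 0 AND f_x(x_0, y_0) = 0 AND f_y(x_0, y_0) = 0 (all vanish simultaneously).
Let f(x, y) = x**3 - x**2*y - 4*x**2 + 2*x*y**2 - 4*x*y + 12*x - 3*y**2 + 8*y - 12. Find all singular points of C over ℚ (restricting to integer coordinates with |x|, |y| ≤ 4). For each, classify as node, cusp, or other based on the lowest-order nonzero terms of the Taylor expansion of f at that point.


Singular points: {(2, 2)}; classification: cusp.

Compute partial derivatives:
  f_x = 3*x**2 - 2*x*y - 8*x + 2*y**2 - 4*y + 12.
  f_y = -x**2 + 4*x*y - 4*x - 6*y + 8.
Scan x_0 ∈ {−4, ..., 4}. For each x_0, f_y(x_0, y) is a polynomial in y; find its integer roots y ∈ {−4, ..., 4}, then test f_x and f at those candidates.
  x = -4: f_y(-4, y) = 8 - 22*y; no integer root y with |y| ≤ 4.
  x = -3: f_y(-3, y) = 11 - 18*y; no integer root y with |y| ≤ 4.
  x = -2: f_y(-2, y) = 12 - 14*y; no integer root y with |y| ≤ 4.
  x = -1: f_y(-1, y) = 11 - 10*y; no integer root y with |y| ≤ 4.
  x = 0: f_y(0, y) = 8 - 6*y; no integer root y with |y| ≤ 4.
  x = 1: f_y(1, y) = 3 - 2*y; no integer root y with |y| ≤ 4.
  x = 2: f_y(2, y) = 2*y - 4; vanishes at y ∈ {2}. (2, 2): f_x = 0, f = 0 — SINGULAR.
  x = 3: f_y(3, y) = 6*y - 13; no integer root y with |y| ≤ 4.
  x = 4: f_y(4, y) = 10*y - 24; no integer root y with |y| ≤ 4.
Only singular point on the grid: (2, 2).
Classify: substitute x = 2 + u, y = 2 + v and expand: f = u**3 - u**2*v + 2*u*v**2 + v**2.
No constant or linear terms (consistent with a singular point). Quadratic part: v**2. Cubic part: u**3 - u**2*v + 2*u*v**2.
The quadratic part v**2 is a perfect square, so there is a single (double) tangent line v = 0, i.e. y = 2. Restricting the cubic part to that line (v = 0) leaves u**3 ≠ 0, so f is not divisible by v and the branch is v² ≈ -u**3 to lowest order — this is a cusp.
Classification: cusp.


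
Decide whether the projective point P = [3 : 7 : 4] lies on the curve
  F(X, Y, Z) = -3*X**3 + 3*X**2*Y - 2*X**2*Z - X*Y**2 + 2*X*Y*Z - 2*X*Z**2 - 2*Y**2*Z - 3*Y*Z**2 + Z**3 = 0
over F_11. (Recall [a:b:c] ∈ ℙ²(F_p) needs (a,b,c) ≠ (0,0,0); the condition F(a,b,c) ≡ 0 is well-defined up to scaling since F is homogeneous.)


F(3,7,4) ≡ 1 (mod 11); P is NOT on the curve.

Evaluate F(3, 7, 4) term-by-term (mod 11).
  -3*X**3 ↦ -3·27·1·1 = -81
  3*X**2*Y ↦ 3·9·7·1 = 189
  -2*X**2*Z ↦ -2·9·1·4 = -72
  -X*Y**2 ↦ -1·3·49·1 = -147
  2*X*Y*Z ↦ 2·3·7·4 = 168
  -2*X*Z**2 ↦ -2·3·1·16 = -96
  -2*Y**2*Z ↦ -2·1·49·4 = -392
  -3*Y*Z**2 ↦ -3·1·7·16 = -336
  Z**3 ↦ 1·1·1·64 = 64
Sum: F(3, 7, 4) = (-81) + (189) + (-72) + (-147) + (168) + (-96) + (-392) + (-336) + (64) = -703.
Reducing mod 11: -703 ≡ 1 (mod 11).
Since F(a, b, c) ≡ 1 ≠ 0 (mod 11), P does NOT lie on the curve.
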